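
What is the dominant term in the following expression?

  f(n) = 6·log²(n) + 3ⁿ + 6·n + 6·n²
3ⁿ

Looking at each term:
  - 6·log²(n) is O(log² n)
  - 3ⁿ is O(3ⁿ)
  - 6·n is O(n)
  - 6·n² is O(n²)

The term 3ⁿ (O(3ⁿ)) grows fastest and dominates all others.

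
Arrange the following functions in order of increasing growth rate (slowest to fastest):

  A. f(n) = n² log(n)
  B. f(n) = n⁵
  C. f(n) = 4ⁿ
A < B < C

Comparing growth rates:
A = n² log(n) is O(n² log n)
B = n⁵ is O(n⁵)
C = 4ⁿ is O(4ⁿ)

Therefore, the order from slowest to fastest is: A < B < C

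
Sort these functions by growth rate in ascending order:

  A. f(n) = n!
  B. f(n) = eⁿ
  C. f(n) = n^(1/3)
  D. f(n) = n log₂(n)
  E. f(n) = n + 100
C < E < D < B < A

Comparing growth rates:
C = n^(1/3) is O(n^(1/3))
E = n + 100 is O(n)
D = n log₂(n) is O(n log n)
B = eⁿ is O(eⁿ)
A = n! is O(n!)

Therefore, the order from slowest to fastest is: C < E < D < B < A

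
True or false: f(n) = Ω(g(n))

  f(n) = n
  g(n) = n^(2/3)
True

f(n) = n is O(n), and g(n) = n^(2/3) is O(n^(2/3)).
Since O(n) grows at least as fast as O(n^(2/3)), f(n) = Ω(g(n)) is true.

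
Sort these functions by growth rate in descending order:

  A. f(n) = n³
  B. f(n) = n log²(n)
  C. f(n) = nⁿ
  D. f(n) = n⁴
C > D > A > B

Comparing growth rates:
C = nⁿ is O(nⁿ)
D = n⁴ is O(n⁴)
A = n³ is O(n³)
B = n log²(n) is O(n log² n)

Therefore, the order from fastest to slowest is: C > D > A > B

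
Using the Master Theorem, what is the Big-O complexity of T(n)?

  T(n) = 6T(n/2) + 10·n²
Θ(n^log₂(6))

Master Theorem: a = 6, b = 2, f(n) = 10·n².
Compute the critical exponent d = log₂(6) = 2.585.
Compare f(n) = Θ(n²) against n^d:
  k = 2 < d = 2.585, so f(n) = O(n^(d-ε)) — Case 1.
  The recursion cost dominates: T(n) = Θ(n^d) = Θ(n^log₂(6)).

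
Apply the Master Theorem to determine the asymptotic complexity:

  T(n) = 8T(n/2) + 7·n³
Θ(n³ log n)

Master Theorem: a = 8, b = 2, f(n) = 7·n³.
Compute the critical exponent d = log₂(8) = 3.
Compare f(n) = Θ(n³) against n^d:
  k = 3 = d, so f(n) = Θ(n^d) — Case 2.
  Work is balanced across levels: T(n) = Θ(n^d log n) = Θ(n³ log n).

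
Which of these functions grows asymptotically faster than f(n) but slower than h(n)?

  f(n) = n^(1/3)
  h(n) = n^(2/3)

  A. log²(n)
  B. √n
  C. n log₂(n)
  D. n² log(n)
B

We need g(n) with n^(1/3) = o(g(n)) and g(n) = o(n^(2/3)), i.e. O(n^(1/3)) ≺ g ≺ O(n^(2/3)).
Check each option:
  A. log²(n) — O(log² n) does not grow strictly faster than f(n)
  B. √n — O(√n) is strictly between O(n^(1/3)) and O(n^(2/3)) ✓
  C. n log₂(n) — O(n log n) does not grow strictly slower than h(n)
  D. n² log(n) — O(n² log n) does not grow strictly slower than h(n)

Only option B (√n) lies strictly between.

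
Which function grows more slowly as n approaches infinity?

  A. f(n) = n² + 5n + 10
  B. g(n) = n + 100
B

f(n) = n² + 5n + 10 is O(n²), while g(n) = n + 100 is O(n).
Since O(n) grows slower than O(n²), g(n) is dominated.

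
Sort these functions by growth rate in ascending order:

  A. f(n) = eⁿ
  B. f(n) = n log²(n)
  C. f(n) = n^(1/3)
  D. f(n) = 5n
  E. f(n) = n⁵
C < D < B < E < A

Comparing growth rates:
C = n^(1/3) is O(n^(1/3))
D = 5n is O(n)
B = n log²(n) is O(n log² n)
E = n⁵ is O(n⁵)
A = eⁿ is O(eⁿ)

Therefore, the order from slowest to fastest is: C < D < B < E < A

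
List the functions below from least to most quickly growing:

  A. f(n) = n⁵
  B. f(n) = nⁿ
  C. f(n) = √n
C < A < B

Comparing growth rates:
C = √n is O(√n)
A = n⁵ is O(n⁵)
B = nⁿ is O(nⁿ)

Therefore, the order from slowest to fastest is: C < A < B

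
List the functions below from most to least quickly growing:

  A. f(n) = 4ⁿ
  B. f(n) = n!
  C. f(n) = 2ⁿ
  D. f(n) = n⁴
B > A > C > D

Comparing growth rates:
B = n! is O(n!)
A = 4ⁿ is O(4ⁿ)
C = 2ⁿ is O(2ⁿ)
D = n⁴ is O(n⁴)

Therefore, the order from fastest to slowest is: B > A > C > D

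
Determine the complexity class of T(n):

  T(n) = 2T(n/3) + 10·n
Θ(n)

Master Theorem: a = 2, b = 3, f(n) = 10·n.
Compute the critical exponent d = log₃(2) = 0.631.
Compare f(n) = Θ(n) against n^d:
  k = 1 > d = 0.631, so f(n) = Ω(n^(d+ε)) — Case 3.
  Regularity: a·(n/b)^1/n^1 = a/b^1 = 2/3 < 1 ✓.
  The top-level work dominates: T(n) = Θ(f(n)) = Θ(n).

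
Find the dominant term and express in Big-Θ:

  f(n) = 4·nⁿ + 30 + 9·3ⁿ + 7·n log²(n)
Θ(nⁿ)

Order the terms by growth rate: 30 ≺ 7·n log²(n) ≺ 9·3ⁿ ≺ 4·nⁿ.
The fastest-growing term 4·nⁿ dominates as n → ∞; dropping its constant factor gives Θ(nⁿ).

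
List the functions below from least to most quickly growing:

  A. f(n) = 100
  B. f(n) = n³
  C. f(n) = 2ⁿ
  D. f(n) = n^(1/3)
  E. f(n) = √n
A < D < E < B < C

Comparing growth rates:
A = 100 is O(1)
D = n^(1/3) is O(n^(1/3))
E = √n is O(√n)
B = n³ is O(n³)
C = 2ⁿ is O(2ⁿ)

Therefore, the order from slowest to fastest is: A < D < E < B < C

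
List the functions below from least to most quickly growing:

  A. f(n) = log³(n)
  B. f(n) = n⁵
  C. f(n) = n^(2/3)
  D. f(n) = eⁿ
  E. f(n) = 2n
A < C < E < B < D

Comparing growth rates:
A = log³(n) is O(log³ n)
C = n^(2/3) is O(n^(2/3))
E = 2n is O(n)
B = n⁵ is O(n⁵)
D = eⁿ is O(eⁿ)

Therefore, the order from slowest to fastest is: A < C < E < B < D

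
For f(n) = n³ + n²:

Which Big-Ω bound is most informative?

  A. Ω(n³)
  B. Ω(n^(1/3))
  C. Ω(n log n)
A

f(n) = n³ + n² is Ω(n³).
All listed options are valid Big-Ω bounds (lower bounds),
but Ω(n³) is the tightest (largest valid bound).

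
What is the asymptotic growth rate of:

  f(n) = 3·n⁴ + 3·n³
Θ(n⁴)

Order the terms by growth rate: 3·n³ ≺ 3·n⁴.
The fastest-growing term 3·n⁴ dominates as n → ∞; dropping its constant factor gives Θ(n⁴).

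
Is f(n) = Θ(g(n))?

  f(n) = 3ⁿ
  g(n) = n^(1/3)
False

f(n) = 3ⁿ is O(3ⁿ), and g(n) = n^(1/3) is O(n^(1/3)).
Since they have different growth rates, f(n) = Θ(g(n)) is false.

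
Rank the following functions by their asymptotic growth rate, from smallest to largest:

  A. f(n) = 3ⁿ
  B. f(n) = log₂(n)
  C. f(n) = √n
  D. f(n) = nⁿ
B < C < A < D

Comparing growth rates:
B = log₂(n) is O(log n)
C = √n is O(√n)
A = 3ⁿ is O(3ⁿ)
D = nⁿ is O(nⁿ)

Therefore, the order from slowest to fastest is: B < C < A < D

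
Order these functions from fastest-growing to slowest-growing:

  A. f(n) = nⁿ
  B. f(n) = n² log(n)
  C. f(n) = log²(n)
A > B > C

Comparing growth rates:
A = nⁿ is O(nⁿ)
B = n² log(n) is O(n² log n)
C = log²(n) is O(log² n)

Therefore, the order from fastest to slowest is: A > B > C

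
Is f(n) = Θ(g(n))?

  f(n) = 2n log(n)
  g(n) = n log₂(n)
True

f(n) = 2n log(n) and g(n) = n log₂(n) are both O(n log n).
Since they have the same asymptotic growth rate, f(n) = Θ(g(n)) is true.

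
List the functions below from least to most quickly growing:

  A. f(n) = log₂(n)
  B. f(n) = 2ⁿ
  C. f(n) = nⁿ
A < B < C

Comparing growth rates:
A = log₂(n) is O(log n)
B = 2ⁿ is O(2ⁿ)
C = nⁿ is O(nⁿ)

Therefore, the order from slowest to fastest is: A < B < C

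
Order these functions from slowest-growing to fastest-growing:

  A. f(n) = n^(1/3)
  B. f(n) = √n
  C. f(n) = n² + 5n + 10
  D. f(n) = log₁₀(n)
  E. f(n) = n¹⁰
D < A < B < C < E

Comparing growth rates:
D = log₁₀(n) is O(log n)
A = n^(1/3) is O(n^(1/3))
B = √n is O(√n)
C = n² + 5n + 10 is O(n²)
E = n¹⁰ is O(n¹⁰)

Therefore, the order from slowest to fastest is: D < A < B < C < E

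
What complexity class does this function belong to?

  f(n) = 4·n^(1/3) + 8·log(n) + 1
O(n^(1/3))

The dominant term in 4·n^(1/3) + 8·log(n) + 1 is 4·n^(1/3), which is Θ(n^(1/3)).
Lower-order terms (8·log(n), 1) are asymptotically negligible.
Constants are absorbed, so the tightest bound is O(n^(1/3)).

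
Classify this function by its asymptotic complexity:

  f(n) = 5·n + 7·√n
O(n)

The dominant term in 5·n + 7·√n is 5·n, which is Θ(n).
Lower-order terms (7·√n) are asymptotically negligible.
Constants are absorbed, so the tightest bound is O(n).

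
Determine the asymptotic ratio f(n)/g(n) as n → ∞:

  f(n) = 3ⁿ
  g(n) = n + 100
∞

Since 3ⁿ (O(3ⁿ)) grows faster than n + 100 (O(n)),
the ratio f(n)/g(n) → ∞ as n → ∞.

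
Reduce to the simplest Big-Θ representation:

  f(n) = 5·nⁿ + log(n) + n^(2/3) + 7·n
Θ(nⁿ)

Order the terms by growth rate: log(n) ≺ n^(2/3) ≺ 7·n ≺ 5·nⁿ.
The fastest-growing term 5·nⁿ dominates as n → ∞; dropping its constant factor gives Θ(nⁿ).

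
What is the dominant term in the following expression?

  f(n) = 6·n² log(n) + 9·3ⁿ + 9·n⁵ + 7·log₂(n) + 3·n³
9·3ⁿ

Looking at each term:
  - 6·n² log(n) is O(n² log n)
  - 9·3ⁿ is O(3ⁿ)
  - 9·n⁵ is O(n⁵)
  - 7·log₂(n) is O(log n)
  - 3·n³ is O(n³)

The term 9·3ⁿ (O(3ⁿ)) grows fastest and dominates all others.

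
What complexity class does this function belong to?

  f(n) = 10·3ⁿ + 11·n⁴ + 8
O(3ⁿ)

The dominant term in 10·3ⁿ + 11·n⁴ + 8 is 10·3ⁿ, which is Θ(3ⁿ).
Lower-order terms (11·n⁴, 8) are asymptotically negligible.
Constants are absorbed, so the tightest bound is O(3ⁿ).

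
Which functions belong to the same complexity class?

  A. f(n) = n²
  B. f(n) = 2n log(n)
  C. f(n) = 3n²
A and C

Examining each function:
  A. n² is O(n²)
  B. 2n log(n) is O(n log n)
  C. 3n² is O(n²)

Functions A and C both have the same complexity class.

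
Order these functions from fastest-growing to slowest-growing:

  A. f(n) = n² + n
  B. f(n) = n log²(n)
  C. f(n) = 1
A > B > C

Comparing growth rates:
A = n² + n is O(n²)
B = n log²(n) is O(n log² n)
C = 1 is O(1)

Therefore, the order from fastest to slowest is: A > B > C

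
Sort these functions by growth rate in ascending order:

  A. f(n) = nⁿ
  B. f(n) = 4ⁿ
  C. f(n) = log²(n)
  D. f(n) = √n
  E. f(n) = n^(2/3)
C < D < E < B < A

Comparing growth rates:
C = log²(n) is O(log² n)
D = √n is O(√n)
E = n^(2/3) is O(n^(2/3))
B = 4ⁿ is O(4ⁿ)
A = nⁿ is O(nⁿ)

Therefore, the order from slowest to fastest is: C < D < E < B < A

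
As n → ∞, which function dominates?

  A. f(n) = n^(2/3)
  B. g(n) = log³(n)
A

f(n) = n^(2/3) is O(n^(2/3)), while g(n) = log³(n) is O(log³ n).
Since O(n^(2/3)) grows faster than O(log³ n), f(n) dominates.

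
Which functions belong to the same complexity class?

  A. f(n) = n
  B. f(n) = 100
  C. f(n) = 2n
A and C

Examining each function:
  A. n is O(n)
  B. 100 is O(1)
  C. 2n is O(n)

Functions A and C both have the same complexity class.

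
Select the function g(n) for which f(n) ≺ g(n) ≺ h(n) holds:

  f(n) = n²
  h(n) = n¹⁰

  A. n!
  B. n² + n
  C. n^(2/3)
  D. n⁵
D

We need g(n) with n² = o(g(n)) and g(n) = o(n¹⁰), i.e. O(n²) ≺ g ≺ O(n¹⁰).
Check each option:
  A. n! — O(n!) does not grow strictly slower than h(n)
  B. n² + n — O(n²) does not grow strictly faster than f(n)
  C. n^(2/3) — O(n^(2/3)) does not grow strictly faster than f(n)
  D. n⁵ — O(n⁵) is strictly between O(n²) and O(n¹⁰) ✓

Only option D (n⁵) lies strictly between.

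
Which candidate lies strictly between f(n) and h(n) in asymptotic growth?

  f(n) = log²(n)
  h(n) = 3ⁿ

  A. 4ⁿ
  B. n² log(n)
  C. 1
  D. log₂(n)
B

We need g(n) with log²(n) = o(g(n)) and g(n) = o(3ⁿ), i.e. O(log² n) ≺ g ≺ O(3ⁿ).
Check each option:
  A. 4ⁿ — O(4ⁿ) does not grow strictly slower than h(n)
  B. n² log(n) — O(n² log n) is strictly between O(log² n) and O(3ⁿ) ✓
  C. 1 — O(1) does not grow strictly faster than f(n)
  D. log₂(n) — O(log n) does not grow strictly faster than f(n)

Only option B (n² log(n)) lies strictly between.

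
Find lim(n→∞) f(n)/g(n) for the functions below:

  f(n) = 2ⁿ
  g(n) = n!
0

Since 2ⁿ (O(2ⁿ)) grows slower than n! (O(n!)),
the ratio f(n)/g(n) → 0 as n → ∞.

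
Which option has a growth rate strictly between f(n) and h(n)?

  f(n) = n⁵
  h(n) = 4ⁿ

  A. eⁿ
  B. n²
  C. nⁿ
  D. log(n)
A

We need g(n) with n⁵ = o(g(n)) and g(n) = o(4ⁿ), i.e. O(n⁵) ≺ g ≺ O(4ⁿ).
Check each option:
  A. eⁿ — O(eⁿ) is strictly between O(n⁵) and O(4ⁿ) ✓
  B. n² — O(n²) does not grow strictly faster than f(n)
  C. nⁿ — O(nⁿ) does not grow strictly slower than h(n)
  D. log(n) — O(log n) does not grow strictly faster than f(n)

Only option A (eⁿ) lies strictly between.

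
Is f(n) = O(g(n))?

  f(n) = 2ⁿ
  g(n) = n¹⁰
False

f(n) = 2ⁿ is O(2ⁿ), and g(n) = n¹⁰ is O(n¹⁰).
Since O(2ⁿ) grows faster than O(n¹⁰), f(n) = O(g(n)) is false.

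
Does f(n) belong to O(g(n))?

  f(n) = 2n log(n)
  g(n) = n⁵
True

f(n) = 2n log(n) is O(n log n), and g(n) = n⁵ is O(n⁵).
Since O(n log n) ⊆ O(n⁵) (f grows no faster than g), f(n) = O(g(n)) is true.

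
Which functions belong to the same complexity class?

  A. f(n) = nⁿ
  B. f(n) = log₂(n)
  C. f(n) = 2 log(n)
B and C

Examining each function:
  A. nⁿ is O(nⁿ)
  B. log₂(n) is O(log n)
  C. 2 log(n) is O(log n)

Functions B and C both have the same complexity class.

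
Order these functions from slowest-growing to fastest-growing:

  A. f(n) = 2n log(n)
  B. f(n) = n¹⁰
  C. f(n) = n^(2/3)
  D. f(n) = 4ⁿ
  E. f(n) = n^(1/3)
E < C < A < B < D

Comparing growth rates:
E = n^(1/3) is O(n^(1/3))
C = n^(2/3) is O(n^(2/3))
A = 2n log(n) is O(n log n)
B = n¹⁰ is O(n¹⁰)
D = 4ⁿ is O(4ⁿ)

Therefore, the order from slowest to fastest is: E < C < A < B < D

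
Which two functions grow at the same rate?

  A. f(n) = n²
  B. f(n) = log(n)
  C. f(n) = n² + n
A and C

Examining each function:
  A. n² is O(n²)
  B. log(n) is O(log n)
  C. n² + n is O(n²)

Functions A and C both have the same complexity class.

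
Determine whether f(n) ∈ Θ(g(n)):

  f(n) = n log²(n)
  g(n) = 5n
False

f(n) = n log²(n) is O(n log² n), and g(n) = 5n is O(n).
Since they have different growth rates, f(n) = Θ(g(n)) is false.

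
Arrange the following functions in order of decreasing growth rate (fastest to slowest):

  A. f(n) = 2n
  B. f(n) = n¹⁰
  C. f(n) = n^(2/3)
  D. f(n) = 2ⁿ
D > B > A > C

Comparing growth rates:
D = 2ⁿ is O(2ⁿ)
B = n¹⁰ is O(n¹⁰)
A = 2n is O(n)
C = n^(2/3) is O(n^(2/3))

Therefore, the order from fastest to slowest is: D > B > A > C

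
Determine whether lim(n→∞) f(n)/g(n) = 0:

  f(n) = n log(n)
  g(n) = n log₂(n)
False

f(n) = n log(n) is O(n log n), and g(n) = n log₂(n) is O(n log n).
Since they have the same growth rate, f(n) = o(g(n)) is false.
(f = o(g) requires f to grow strictly slower, not equal.)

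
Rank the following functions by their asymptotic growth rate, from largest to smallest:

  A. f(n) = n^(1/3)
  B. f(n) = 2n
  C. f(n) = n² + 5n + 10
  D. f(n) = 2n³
D > C > B > A

Comparing growth rates:
D = 2n³ is O(n³)
C = n² + 5n + 10 is O(n²)
B = 2n is O(n)
A = n^(1/3) is O(n^(1/3))

Therefore, the order from fastest to slowest is: D > C > B > A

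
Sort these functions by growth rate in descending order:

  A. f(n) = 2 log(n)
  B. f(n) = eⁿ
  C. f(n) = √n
B > C > A

Comparing growth rates:
B = eⁿ is O(eⁿ)
C = √n is O(√n)
A = 2 log(n) is O(log n)

Therefore, the order from fastest to slowest is: B > C > A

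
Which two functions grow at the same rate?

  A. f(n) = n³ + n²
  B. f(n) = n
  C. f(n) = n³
A and C

Examining each function:
  A. n³ + n² is O(n³)
  B. n is O(n)
  C. n³ is O(n³)

Functions A and C both have the same complexity class.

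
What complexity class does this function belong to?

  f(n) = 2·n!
O(n!)

The dominant term in 2·n! is 2·n!, which is Θ(n!).
Constants are absorbed, so the tightest bound is O(n!).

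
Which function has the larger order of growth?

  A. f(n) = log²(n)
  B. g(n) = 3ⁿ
B

f(n) = log²(n) is O(log² n), while g(n) = 3ⁿ is O(3ⁿ).
Since O(3ⁿ) grows faster than O(log² n), g(n) dominates.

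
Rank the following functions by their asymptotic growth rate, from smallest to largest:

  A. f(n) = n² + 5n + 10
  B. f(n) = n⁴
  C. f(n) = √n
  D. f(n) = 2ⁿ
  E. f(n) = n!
C < A < B < D < E

Comparing growth rates:
C = √n is O(√n)
A = n² + 5n + 10 is O(n²)
B = n⁴ is O(n⁴)
D = 2ⁿ is O(2ⁿ)
E = n! is O(n!)

Therefore, the order from slowest to fastest is: C < A < B < D < E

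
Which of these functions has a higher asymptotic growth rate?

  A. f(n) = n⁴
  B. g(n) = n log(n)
A

f(n) = n⁴ is O(n⁴), while g(n) = n log(n) is O(n log n).
Since O(n⁴) grows faster than O(n log n), f(n) dominates.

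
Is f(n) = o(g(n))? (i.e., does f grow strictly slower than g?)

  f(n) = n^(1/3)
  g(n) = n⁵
True

f(n) = n^(1/3) is O(n^(1/3)), and g(n) = n⁵ is O(n⁵).
Since O(n^(1/3)) grows strictly slower than O(n⁵), f(n) = o(g(n)) is true.
This means lim(n→∞) f(n)/g(n) = 0.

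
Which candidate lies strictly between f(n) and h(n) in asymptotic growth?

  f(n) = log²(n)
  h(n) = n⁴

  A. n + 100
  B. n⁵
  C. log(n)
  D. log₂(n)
A

We need g(n) with log²(n) = o(g(n)) and g(n) = o(n⁴), i.e. O(log² n) ≺ g ≺ O(n⁴).
Check each option:
  A. n + 100 — O(n) is strictly between O(log² n) and O(n⁴) ✓
  B. n⁵ — O(n⁵) does not grow strictly slower than h(n)
  C. log(n) — O(log n) does not grow strictly faster than f(n)
  D. log₂(n) — O(log n) does not grow strictly faster than f(n)

Only option A (n + 100) lies strictly between.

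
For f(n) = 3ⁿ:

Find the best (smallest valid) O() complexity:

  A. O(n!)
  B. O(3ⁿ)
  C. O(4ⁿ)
B

f(n) = 3ⁿ is O(3ⁿ).
All listed options are valid Big-O bounds (upper bounds),
but O(3ⁿ) is the tightest (smallest valid bound).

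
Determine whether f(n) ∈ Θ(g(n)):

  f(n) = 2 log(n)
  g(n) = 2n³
False

f(n) = 2 log(n) is O(log n), and g(n) = 2n³ is O(n³).
Since they have different growth rates, f(n) = Θ(g(n)) is false.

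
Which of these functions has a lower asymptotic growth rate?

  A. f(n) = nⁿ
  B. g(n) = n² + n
B

f(n) = nⁿ is O(nⁿ), while g(n) = n² + n is O(n²).
Since O(n²) grows slower than O(nⁿ), g(n) is dominated.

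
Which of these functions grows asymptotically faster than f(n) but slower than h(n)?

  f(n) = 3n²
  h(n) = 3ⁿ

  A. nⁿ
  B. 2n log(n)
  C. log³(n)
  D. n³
D

We need g(n) with 3n² = o(g(n)) and g(n) = o(3ⁿ), i.e. O(n²) ≺ g ≺ O(3ⁿ).
Check each option:
  A. nⁿ — O(nⁿ) does not grow strictly slower than h(n)
  B. 2n log(n) — O(n log n) does not grow strictly faster than f(n)
  C. log³(n) — O(log³ n) does not grow strictly faster than f(n)
  D. n³ — O(n³) is strictly between O(n²) and O(3ⁿ) ✓

Only option D (n³) lies strictly between.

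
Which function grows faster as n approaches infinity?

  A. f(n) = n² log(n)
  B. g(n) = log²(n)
A

f(n) = n² log(n) is O(n² log n), while g(n) = log²(n) is O(log² n).
Since O(n² log n) grows faster than O(log² n), f(n) dominates.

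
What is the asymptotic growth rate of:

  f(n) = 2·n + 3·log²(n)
Θ(n)

Order the terms by growth rate: 3·log²(n) ≺ 2·n.
The fastest-growing term 2·n dominates as n → ∞; dropping its constant factor gives Θ(n).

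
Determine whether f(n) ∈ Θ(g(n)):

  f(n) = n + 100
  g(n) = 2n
True

f(n) = n + 100 and g(n) = 2n are both O(n).
Since they have the same asymptotic growth rate, f(n) = Θ(g(n)) is true.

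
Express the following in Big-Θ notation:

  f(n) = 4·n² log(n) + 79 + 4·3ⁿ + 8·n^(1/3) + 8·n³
Θ(3ⁿ)

Order the terms by growth rate: 79 ≺ 8·n^(1/3) ≺ 4·n² log(n) ≺ 8·n³ ≺ 4·3ⁿ.
The fastest-growing term 4·3ⁿ dominates as n → ∞; dropping its constant factor gives Θ(3ⁿ).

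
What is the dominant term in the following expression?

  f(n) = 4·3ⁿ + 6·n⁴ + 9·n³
4·3ⁿ

Looking at each term:
  - 4·3ⁿ is O(3ⁿ)
  - 6·n⁴ is O(n⁴)
  - 9·n³ is O(n³)

The term 4·3ⁿ (O(3ⁿ)) grows fastest and dominates all others.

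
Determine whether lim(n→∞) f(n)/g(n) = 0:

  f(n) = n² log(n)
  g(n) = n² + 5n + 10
False

f(n) = n² log(n) is O(n² log n), and g(n) = n² + 5n + 10 is O(n²).
Since O(n² log n) grows faster than or equal to O(n²), f(n) = o(g(n)) is false.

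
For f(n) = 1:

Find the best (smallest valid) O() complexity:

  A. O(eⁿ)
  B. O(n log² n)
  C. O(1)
C

f(n) = 1 is O(1).
All listed options are valid Big-O bounds (upper bounds),
but O(1) is the tightest (smallest valid bound).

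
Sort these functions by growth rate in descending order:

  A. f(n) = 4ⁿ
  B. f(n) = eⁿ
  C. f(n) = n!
C > A > B

Comparing growth rates:
C = n! is O(n!)
A = 4ⁿ is O(4ⁿ)
B = eⁿ is O(eⁿ)

Therefore, the order from fastest to slowest is: C > A > B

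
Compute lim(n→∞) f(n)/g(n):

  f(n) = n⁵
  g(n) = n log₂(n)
∞

Since n⁵ (O(n⁵)) grows faster than n log₂(n) (O(n log n)),
the ratio f(n)/g(n) → ∞ as n → ∞.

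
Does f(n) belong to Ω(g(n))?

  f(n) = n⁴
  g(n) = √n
True

f(n) = n⁴ is O(n⁴), and g(n) = √n is O(√n).
Since O(n⁴) grows at least as fast as O(√n), f(n) = Ω(g(n)) is true.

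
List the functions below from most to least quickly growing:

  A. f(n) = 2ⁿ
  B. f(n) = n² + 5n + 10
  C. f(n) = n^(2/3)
A > B > C

Comparing growth rates:
A = 2ⁿ is O(2ⁿ)
B = n² + 5n + 10 is O(n²)
C = n^(2/3) is O(n^(2/3))

Therefore, the order from fastest to slowest is: A > B > C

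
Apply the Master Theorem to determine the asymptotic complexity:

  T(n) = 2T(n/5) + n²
Θ(n²)

Master Theorem: a = 2, b = 5, f(n) = n².
Compute the critical exponent d = log₅(2) = 0.431.
Compare f(n) = Θ(n²) against n^d:
  k = 2 > d = 0.431, so f(n) = Ω(n^(d+ε)) — Case 3.
  Regularity: a·(n/b)^2/n^2 = a/b^2 = 2/25 < 1 ✓.
  The top-level work dominates: T(n) = Θ(f(n)) = Θ(n²).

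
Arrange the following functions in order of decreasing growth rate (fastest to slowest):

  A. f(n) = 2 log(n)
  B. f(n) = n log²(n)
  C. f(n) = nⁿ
C > B > A

Comparing growth rates:
C = nⁿ is O(nⁿ)
B = n log²(n) is O(n log² n)
A = 2 log(n) is O(log n)

Therefore, the order from fastest to slowest is: C > B > A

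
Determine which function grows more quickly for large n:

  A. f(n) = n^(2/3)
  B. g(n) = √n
A

f(n) = n^(2/3) is O(n^(2/3)), while g(n) = √n is O(√n).
Since O(n^(2/3)) grows faster than O(√n), f(n) dominates.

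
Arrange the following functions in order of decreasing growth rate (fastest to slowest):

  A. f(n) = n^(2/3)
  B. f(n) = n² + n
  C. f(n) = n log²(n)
B > C > A

Comparing growth rates:
B = n² + n is O(n²)
C = n log²(n) is O(n log² n)
A = n^(2/3) is O(n^(2/3))

Therefore, the order from fastest to slowest is: B > C > A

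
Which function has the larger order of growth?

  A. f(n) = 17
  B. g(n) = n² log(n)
B

f(n) = 17 is O(1), while g(n) = n² log(n) is O(n² log n).
Since O(n² log n) grows faster than O(1), g(n) dominates.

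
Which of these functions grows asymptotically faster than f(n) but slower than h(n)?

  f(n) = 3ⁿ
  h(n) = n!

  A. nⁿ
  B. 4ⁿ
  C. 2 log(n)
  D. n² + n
B

We need g(n) with 3ⁿ = o(g(n)) and g(n) = o(n!), i.e. O(3ⁿ) ≺ g ≺ O(n!).
Check each option:
  A. nⁿ — O(nⁿ) does not grow strictly slower than h(n)
  B. 4ⁿ — O(4ⁿ) is strictly between O(3ⁿ) and O(n!) ✓
  C. 2 log(n) — O(log n) does not grow strictly faster than f(n)
  D. n² + n — O(n²) does not grow strictly faster than f(n)

Only option B (4ⁿ) lies strictly between.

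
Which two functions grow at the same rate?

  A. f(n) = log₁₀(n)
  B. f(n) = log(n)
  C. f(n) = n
A and B

Examining each function:
  A. log₁₀(n) is O(log n)
  B. log(n) is O(log n)
  C. n is O(n)

Functions A and B both have the same complexity class.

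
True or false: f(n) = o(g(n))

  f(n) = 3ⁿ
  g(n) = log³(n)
False

f(n) = 3ⁿ is O(3ⁿ), and g(n) = log³(n) is O(log³ n).
Since O(3ⁿ) grows faster than or equal to O(log³ n), f(n) = o(g(n)) is false.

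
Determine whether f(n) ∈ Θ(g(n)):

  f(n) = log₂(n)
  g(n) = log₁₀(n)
True

f(n) = log₂(n) and g(n) = log₁₀(n) are both O(log n).
Since they have the same asymptotic growth rate, f(n) = Θ(g(n)) is true.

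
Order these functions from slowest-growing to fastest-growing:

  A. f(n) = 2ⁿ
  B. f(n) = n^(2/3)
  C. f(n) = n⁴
B < C < A

Comparing growth rates:
B = n^(2/3) is O(n^(2/3))
C = n⁴ is O(n⁴)
A = 2ⁿ is O(2ⁿ)

Therefore, the order from slowest to fastest is: B < C < A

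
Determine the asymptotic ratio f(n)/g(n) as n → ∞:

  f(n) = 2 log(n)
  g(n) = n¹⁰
0

Since 2 log(n) (O(log n)) grows slower than n¹⁰ (O(n¹⁰)),
the ratio f(n)/g(n) → 0 as n → ∞.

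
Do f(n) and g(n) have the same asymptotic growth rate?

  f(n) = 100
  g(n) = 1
True

f(n) = 100 and g(n) = 1 are both O(1).
Since they have the same asymptotic growth rate, f(n) = Θ(g(n)) is true.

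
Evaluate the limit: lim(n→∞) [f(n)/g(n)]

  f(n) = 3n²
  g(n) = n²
3

Since 3n² and n² have the same growth rate (O(n²)),
the ratio converges to a constant: 3.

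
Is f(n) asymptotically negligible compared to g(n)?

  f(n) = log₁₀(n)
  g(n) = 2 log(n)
False

f(n) = log₁₀(n) is O(log n), and g(n) = 2 log(n) is O(log n).
Since they have the same growth rate, f(n) = o(g(n)) is false.
(f = o(g) requires f to grow strictly slower, not equal.)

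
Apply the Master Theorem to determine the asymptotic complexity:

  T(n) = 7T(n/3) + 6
Θ(n^log₃(7))

Master Theorem: a = 7, b = 3, f(n) = 6.
Compute the critical exponent d = log₃(7) = 1.771.
Compare f(n) = Θ(1) against n^d:
  k = 0 < d = 1.771, so f(n) = O(n^(d-ε)) — Case 1.
  The recursion cost dominates: T(n) = Θ(n^d) = Θ(n^log₃(7)).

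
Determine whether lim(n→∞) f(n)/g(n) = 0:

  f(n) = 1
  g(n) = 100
False

f(n) = 1 is O(1), and g(n) = 100 is O(1).
Since they have the same growth rate, f(n) = o(g(n)) is false.
(f = o(g) requires f to grow strictly slower, not equal.)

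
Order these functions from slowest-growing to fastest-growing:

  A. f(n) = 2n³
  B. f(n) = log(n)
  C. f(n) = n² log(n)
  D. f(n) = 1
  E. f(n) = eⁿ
D < B < C < A < E

Comparing growth rates:
D = 1 is O(1)
B = log(n) is O(log n)
C = n² log(n) is O(n² log n)
A = 2n³ is O(n³)
E = eⁿ is O(eⁿ)

Therefore, the order from slowest to fastest is: D < B < C < A < E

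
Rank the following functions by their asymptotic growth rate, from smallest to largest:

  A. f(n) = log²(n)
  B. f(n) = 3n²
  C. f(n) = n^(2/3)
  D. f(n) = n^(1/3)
A < D < C < B

Comparing growth rates:
A = log²(n) is O(log² n)
D = n^(1/3) is O(n^(1/3))
C = n^(2/3) is O(n^(2/3))
B = 3n² is O(n²)

Therefore, the order from slowest to fastest is: A < D < C < B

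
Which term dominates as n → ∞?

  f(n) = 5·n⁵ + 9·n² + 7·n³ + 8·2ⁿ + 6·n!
6·n!

Looking at each term:
  - 5·n⁵ is O(n⁵)
  - 9·n² is O(n²)
  - 7·n³ is O(n³)
  - 8·2ⁿ is O(2ⁿ)
  - 6·n! is O(n!)

The term 6·n! (O(n!)) grows fastest and dominates all others.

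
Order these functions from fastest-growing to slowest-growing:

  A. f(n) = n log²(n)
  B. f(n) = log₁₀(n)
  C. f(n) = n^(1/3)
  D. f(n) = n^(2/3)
A > D > C > B

Comparing growth rates:
A = n log²(n) is O(n log² n)
D = n^(2/3) is O(n^(2/3))
C = n^(1/3) is O(n^(1/3))
B = log₁₀(n) is O(log n)

Therefore, the order from fastest to slowest is: A > D > C > B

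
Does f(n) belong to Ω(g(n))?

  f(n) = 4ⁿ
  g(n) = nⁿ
False

f(n) = 4ⁿ is O(4ⁿ), and g(n) = nⁿ is O(nⁿ).
Since O(4ⁿ) grows slower than O(nⁿ), f(n) = Ω(g(n)) is false.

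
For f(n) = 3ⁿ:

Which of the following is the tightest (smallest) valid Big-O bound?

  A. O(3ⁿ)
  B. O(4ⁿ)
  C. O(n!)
A

f(n) = 3ⁿ is O(3ⁿ).
All listed options are valid Big-O bounds (upper bounds),
but O(3ⁿ) is the tightest (smallest valid bound).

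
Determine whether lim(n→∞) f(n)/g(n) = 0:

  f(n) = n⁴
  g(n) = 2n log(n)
False

f(n) = n⁴ is O(n⁴), and g(n) = 2n log(n) is O(n log n).
Since O(n⁴) grows faster than or equal to O(n log n), f(n) = o(g(n)) is false.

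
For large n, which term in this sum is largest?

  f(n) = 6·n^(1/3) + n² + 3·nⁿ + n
3·nⁿ

Looking at each term:
  - 6·n^(1/3) is O(n^(1/3))
  - n² is O(n²)
  - 3·nⁿ is O(nⁿ)
  - n is O(n)

The term 3·nⁿ (O(nⁿ)) grows fastest and dominates all others.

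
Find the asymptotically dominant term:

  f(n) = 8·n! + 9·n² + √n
8·n!

Looking at each term:
  - 8·n! is O(n!)
  - 9·n² is O(n²)
  - √n is O(√n)

The term 8·n! (O(n!)) grows fastest and dominates all others.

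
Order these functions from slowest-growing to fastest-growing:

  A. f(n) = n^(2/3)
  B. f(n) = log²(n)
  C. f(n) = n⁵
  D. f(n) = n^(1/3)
B < D < A < C

Comparing growth rates:
B = log²(n) is O(log² n)
D = n^(1/3) is O(n^(1/3))
A = n^(2/3) is O(n^(2/3))
C = n⁵ is O(n⁵)

Therefore, the order from slowest to fastest is: B < D < A < C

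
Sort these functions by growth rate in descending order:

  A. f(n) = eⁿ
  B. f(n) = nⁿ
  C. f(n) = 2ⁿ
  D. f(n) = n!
B > D > A > C

Comparing growth rates:
B = nⁿ is O(nⁿ)
D = n! is O(n!)
A = eⁿ is O(eⁿ)
C = 2ⁿ is O(2ⁿ)

Therefore, the order from fastest to slowest is: B > D > A > C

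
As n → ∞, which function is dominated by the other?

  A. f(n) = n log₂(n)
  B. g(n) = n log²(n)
A

f(n) = n log₂(n) is O(n log n), while g(n) = n log²(n) is O(n log² n).
Since O(n log n) grows slower than O(n log² n), f(n) is dominated.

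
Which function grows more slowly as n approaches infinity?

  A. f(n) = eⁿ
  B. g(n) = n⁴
B

f(n) = eⁿ is O(eⁿ), while g(n) = n⁴ is O(n⁴).
Since O(n⁴) grows slower than O(eⁿ), g(n) is dominated.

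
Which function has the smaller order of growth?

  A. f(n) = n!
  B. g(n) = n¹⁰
B

f(n) = n! is O(n!), while g(n) = n¹⁰ is O(n¹⁰).
Since O(n¹⁰) grows slower than O(n!), g(n) is dominated.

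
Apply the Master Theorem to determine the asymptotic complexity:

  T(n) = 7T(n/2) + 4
Θ(n^log₂(7))

Master Theorem: a = 7, b = 2, f(n) = 4.
Compute the critical exponent d = log₂(7) = 2.807.
Compare f(n) = Θ(1) against n^d:
  k = 0 < d = 2.807, so f(n) = O(n^(d-ε)) — Case 1.
  The recursion cost dominates: T(n) = Θ(n^d) = Θ(n^log₂(7)).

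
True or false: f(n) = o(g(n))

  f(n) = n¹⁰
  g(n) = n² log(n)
False

f(n) = n¹⁰ is O(n¹⁰), and g(n) = n² log(n) is O(n² log n).
Since O(n¹⁰) grows faster than or equal to O(n² log n), f(n) = o(g(n)) is false.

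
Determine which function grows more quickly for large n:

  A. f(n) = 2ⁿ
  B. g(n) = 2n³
A

f(n) = 2ⁿ is O(2ⁿ), while g(n) = 2n³ is O(n³).
Since O(2ⁿ) grows faster than O(n³), f(n) dominates.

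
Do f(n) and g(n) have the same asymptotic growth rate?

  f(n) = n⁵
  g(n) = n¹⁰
False

f(n) = n⁵ is O(n⁵), and g(n) = n¹⁰ is O(n¹⁰).
Since they have different growth rates, f(n) = Θ(g(n)) is false.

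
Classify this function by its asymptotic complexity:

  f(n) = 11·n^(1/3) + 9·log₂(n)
O(n^(1/3))

The dominant term in 11·n^(1/3) + 9·log₂(n) is 11·n^(1/3), which is Θ(n^(1/3)).
Lower-order terms (9·log₂(n)) are asymptotically negligible.
Constants are absorbed, so the tightest bound is O(n^(1/3)).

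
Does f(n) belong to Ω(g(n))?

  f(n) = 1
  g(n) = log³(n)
False

f(n) = 1 is O(1), and g(n) = log³(n) is O(log³ n).
Since O(1) grows slower than O(log³ n), f(n) = Ω(g(n)) is false.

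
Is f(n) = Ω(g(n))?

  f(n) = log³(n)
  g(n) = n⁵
False

f(n) = log³(n) is O(log³ n), and g(n) = n⁵ is O(n⁵).
Since O(log³ n) grows slower than O(n⁵), f(n) = Ω(g(n)) is false.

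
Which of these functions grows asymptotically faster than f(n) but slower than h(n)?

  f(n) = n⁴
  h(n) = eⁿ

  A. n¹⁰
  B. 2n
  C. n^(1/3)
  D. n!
A

We need g(n) with n⁴ = o(g(n)) and g(n) = o(eⁿ), i.e. O(n⁴) ≺ g ≺ O(eⁿ).
Check each option:
  A. n¹⁰ — O(n¹⁰) is strictly between O(n⁴) and O(eⁿ) ✓
  B. 2n — O(n) does not grow strictly faster than f(n)
  C. n^(1/3) — O(n^(1/3)) does not grow strictly faster than f(n)
  D. n! — O(n!) does not grow strictly slower than h(n)

Only option A (n¹⁰) lies strictly between.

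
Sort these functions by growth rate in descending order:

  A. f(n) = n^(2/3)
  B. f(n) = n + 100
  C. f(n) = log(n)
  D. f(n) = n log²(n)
D > B > A > C

Comparing growth rates:
D = n log²(n) is O(n log² n)
B = n + 100 is O(n)
A = n^(2/3) is O(n^(2/3))
C = log(n) is O(log n)

Therefore, the order from fastest to slowest is: D > B > A > C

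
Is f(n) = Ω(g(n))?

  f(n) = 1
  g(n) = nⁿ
False

f(n) = 1 is O(1), and g(n) = nⁿ is O(nⁿ).
Since O(1) grows slower than O(nⁿ), f(n) = Ω(g(n)) is false.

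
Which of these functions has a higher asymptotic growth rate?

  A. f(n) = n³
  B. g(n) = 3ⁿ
B

f(n) = n³ is O(n³), while g(n) = 3ⁿ is O(3ⁿ).
Since O(3ⁿ) grows faster than O(n³), g(n) dominates.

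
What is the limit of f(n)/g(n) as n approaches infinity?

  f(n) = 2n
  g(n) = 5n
2/5

Since 2n and 5n have the same growth rate (O(n)),
the ratio converges to a constant: 2/5.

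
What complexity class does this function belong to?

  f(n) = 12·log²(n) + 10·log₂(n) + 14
O(log² n)

The dominant term in 12·log²(n) + 10·log₂(n) + 14 is 12·log²(n), which is Θ(log² n).
Lower-order terms (10·log₂(n), 14) are asymptotically negligible.
Constants are absorbed, so the tightest bound is O(log² n).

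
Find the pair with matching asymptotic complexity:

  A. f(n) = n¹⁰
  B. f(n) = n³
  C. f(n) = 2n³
B and C

Examining each function:
  A. n¹⁰ is O(n¹⁰)
  B. n³ is O(n³)
  C. 2n³ is O(n³)

Functions B and C both have the same complexity class.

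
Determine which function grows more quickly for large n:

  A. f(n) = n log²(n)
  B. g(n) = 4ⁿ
B

f(n) = n log²(n) is O(n log² n), while g(n) = 4ⁿ is O(4ⁿ).
Since O(4ⁿ) grows faster than O(n log² n), g(n) dominates.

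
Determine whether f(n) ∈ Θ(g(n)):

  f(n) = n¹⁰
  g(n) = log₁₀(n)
False

f(n) = n¹⁰ is O(n¹⁰), and g(n) = log₁₀(n) is O(log n).
Since they have different growth rates, f(n) = Θ(g(n)) is false.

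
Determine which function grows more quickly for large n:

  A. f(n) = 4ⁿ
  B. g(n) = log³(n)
A

f(n) = 4ⁿ is O(4ⁿ), while g(n) = log³(n) is O(log³ n).
Since O(4ⁿ) grows faster than O(log³ n), f(n) dominates.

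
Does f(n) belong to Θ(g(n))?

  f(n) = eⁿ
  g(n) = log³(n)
False

f(n) = eⁿ is O(eⁿ), and g(n) = log³(n) is O(log³ n).
Since they have different growth rates, f(n) = Θ(g(n)) is false.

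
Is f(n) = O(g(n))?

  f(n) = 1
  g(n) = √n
True

f(n) = 1 is O(1), and g(n) = √n is O(√n).
Since O(1) ⊆ O(√n) (f grows no faster than g), f(n) = O(g(n)) is true.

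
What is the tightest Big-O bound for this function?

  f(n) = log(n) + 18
O(log n)

The dominant term in log(n) + 18 is log(n), which is Θ(log n).
Lower-order terms (18) are asymptotically negligible.
Constants are absorbed, so the tightest bound is O(log n).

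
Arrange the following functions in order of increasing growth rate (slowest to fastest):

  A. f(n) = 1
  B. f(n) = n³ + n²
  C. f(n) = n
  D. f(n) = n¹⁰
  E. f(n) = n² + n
A < C < E < B < D

Comparing growth rates:
A = 1 is O(1)
C = n is O(n)
E = n² + n is O(n²)
B = n³ + n² is O(n³)
D = n¹⁰ is O(n¹⁰)

Therefore, the order from slowest to fastest is: A < C < E < B < D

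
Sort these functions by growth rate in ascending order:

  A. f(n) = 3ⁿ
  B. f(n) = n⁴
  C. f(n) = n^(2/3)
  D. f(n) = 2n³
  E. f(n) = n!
C < D < B < A < E

Comparing growth rates:
C = n^(2/3) is O(n^(2/3))
D = 2n³ is O(n³)
B = n⁴ is O(n⁴)
A = 3ⁿ is O(3ⁿ)
E = n! is O(n!)

Therefore, the order from slowest to fastest is: C < D < B < A < E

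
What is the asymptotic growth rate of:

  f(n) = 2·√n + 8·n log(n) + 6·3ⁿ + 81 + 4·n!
Θ(n!)

Order the terms by growth rate: 81 ≺ 2·√n ≺ 8·n log(n) ≺ 6·3ⁿ ≺ 4·n!.
The fastest-growing term 4·n! dominates as n → ∞; dropping its constant factor gives Θ(n!).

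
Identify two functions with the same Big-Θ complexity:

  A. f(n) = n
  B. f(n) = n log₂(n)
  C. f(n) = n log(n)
B and C

Examining each function:
  A. n is O(n)
  B. n log₂(n) is O(n log n)
  C. n log(n) is O(n log n)

Functions B and C both have the same complexity class.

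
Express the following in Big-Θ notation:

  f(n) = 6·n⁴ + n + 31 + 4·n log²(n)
Θ(n⁴)

Order the terms by growth rate: 31 ≺ n ≺ 4·n log²(n) ≺ 6·n⁴.
The fastest-growing term 6·n⁴ dominates as n → ∞; dropping its constant factor gives Θ(n⁴).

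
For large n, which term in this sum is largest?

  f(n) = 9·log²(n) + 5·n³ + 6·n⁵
6·n⁵

Looking at each term:
  - 9·log²(n) is O(log² n)
  - 5·n³ is O(n³)
  - 6·n⁵ is O(n⁵)

The term 6·n⁵ (O(n⁵)) grows fastest and dominates all others.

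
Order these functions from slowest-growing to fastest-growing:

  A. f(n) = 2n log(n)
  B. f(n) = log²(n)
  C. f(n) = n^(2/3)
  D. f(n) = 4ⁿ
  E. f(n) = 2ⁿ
B < C < A < E < D

Comparing growth rates:
B = log²(n) is O(log² n)
C = n^(2/3) is O(n^(2/3))
A = 2n log(n) is O(n log n)
E = 2ⁿ is O(2ⁿ)
D = 4ⁿ is O(4ⁿ)

Therefore, the order from slowest to fastest is: B < C < A < E < D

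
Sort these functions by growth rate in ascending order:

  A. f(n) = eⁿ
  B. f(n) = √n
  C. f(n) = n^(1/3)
C < B < A

Comparing growth rates:
C = n^(1/3) is O(n^(1/3))
B = √n is O(√n)
A = eⁿ is O(eⁿ)

Therefore, the order from slowest to fastest is: C < B < A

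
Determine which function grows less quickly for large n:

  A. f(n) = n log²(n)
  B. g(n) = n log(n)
B

f(n) = n log²(n) is O(n log² n), while g(n) = n log(n) is O(n log n).
Since O(n log n) grows slower than O(n log² n), g(n) is dominated.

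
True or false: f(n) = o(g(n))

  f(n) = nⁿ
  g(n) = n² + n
False

f(n) = nⁿ is O(nⁿ), and g(n) = n² + n is O(n²).
Since O(nⁿ) grows faster than or equal to O(n²), f(n) = o(g(n)) is false.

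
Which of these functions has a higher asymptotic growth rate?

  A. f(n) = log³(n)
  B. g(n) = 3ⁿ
B

f(n) = log³(n) is O(log³ n), while g(n) = 3ⁿ is O(3ⁿ).
Since O(3ⁿ) grows faster than O(log³ n), g(n) dominates.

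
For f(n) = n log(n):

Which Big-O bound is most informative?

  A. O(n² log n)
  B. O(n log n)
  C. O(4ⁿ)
B

f(n) = n log(n) is O(n log n).
All listed options are valid Big-O bounds (upper bounds),
but O(n log n) is the tightest (smallest valid bound).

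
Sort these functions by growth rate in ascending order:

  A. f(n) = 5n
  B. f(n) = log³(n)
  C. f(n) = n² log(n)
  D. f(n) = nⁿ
B < A < C < D

Comparing growth rates:
B = log³(n) is O(log³ n)
A = 5n is O(n)
C = n² log(n) is O(n² log n)
D = nⁿ is O(nⁿ)

Therefore, the order from slowest to fastest is: B < A < C < D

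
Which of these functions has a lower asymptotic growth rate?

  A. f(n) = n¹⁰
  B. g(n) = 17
B

f(n) = n¹⁰ is O(n¹⁰), while g(n) = 17 is O(1).
Since O(1) grows slower than O(n¹⁰), g(n) is dominated.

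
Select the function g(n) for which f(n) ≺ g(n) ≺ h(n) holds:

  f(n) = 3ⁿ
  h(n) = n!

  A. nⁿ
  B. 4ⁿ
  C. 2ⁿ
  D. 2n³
B

We need g(n) with 3ⁿ = o(g(n)) and g(n) = o(n!), i.e. O(3ⁿ) ≺ g ≺ O(n!).
Check each option:
  A. nⁿ — O(nⁿ) does not grow strictly slower than h(n)
  B. 4ⁿ — O(4ⁿ) is strictly between O(3ⁿ) and O(n!) ✓
  C. 2ⁿ — O(2ⁿ) does not grow strictly faster than f(n)
  D. 2n³ — O(n³) does not grow strictly faster than f(n)

Only option B (4ⁿ) lies strictly between.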